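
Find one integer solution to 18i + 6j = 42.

Step 1: Check solvability.
gcd(18, 6) = 6
Since 6 divides 42, solutions exist.

Step 2: Apply extended Euclidean algorithm to find gcd.
We find integers such that 18*x0 + 6*y0 = 6

Step 3: Scale the particular solution.
Multiply by 42/6 = 7:
i = 0, j = 7

Step 4: Verify.
18*(0) + 6*(7) = 42 = 42 ✓

i = 0, j = 7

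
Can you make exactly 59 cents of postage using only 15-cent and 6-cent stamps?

We need non-negative x, y with 15x + 6y = 59.
gcd(15, 6) = 3, and 3 does not divide 59.
No integer solutions exist, so certainly no non-negative ones.

No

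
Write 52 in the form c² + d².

We need to find integers c, d > 0 such that c² + d² = 52.
Trying c = 4: d² = 52 - 4² = 52 - 16 = 36
d = 6
Check: 4² + 6² = 16 + 36 = 52 ✓

52 = 4² + 6²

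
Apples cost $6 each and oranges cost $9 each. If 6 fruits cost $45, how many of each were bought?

Let a = apples, o = oranges.
a + o = 6
6a + 9o = 45
Substitute o = 6 - a:
6a + 9(6 - a) = 45
(6 - 9)a = 45 - 54
-3a = -9
a = 3, o = 6 - 3 = 3

Apples: 3, Oranges: 3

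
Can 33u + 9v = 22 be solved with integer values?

Step 1: Compute gcd(33, 9).
gcd(33, 9) = 3

Step 2: Check divisibility.
Does 3 divide 22? 22 = 3 x 7 + 1, so no.

By the theorem on linear Diophantine equations, 33u + 9v = 22 has integer solutions if and only if gcd(33, 9) divides 22. Since 3 does not divide 22, no solutions exist.

No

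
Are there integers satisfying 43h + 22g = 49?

Step 1: Compute gcd(43, 22).
gcd(43, 22) = 1

Step 2: Check divisibility.
Does 1 divide 49? 49 = 1 x 49, so yes.

By the theorem on linear Diophantine equations, 43h + 22g = 49 has integer solutions if and only if gcd(43, 22) divides 49. Since 1 | 49, solutions exist.

Yes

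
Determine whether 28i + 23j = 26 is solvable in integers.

Step 1: Compute gcd(28, 23).
gcd(28, 23) = 1

Step 2: Check divisibility.
Does 1 divide 26? 26 = 1 x 26, so yes.

By the theorem on linear Diophantine equations, 28i + 23j = 26 has integer solutions if and only if gcd(28, 23) divides 26. Since 1 | 26, solutions exist.

Yes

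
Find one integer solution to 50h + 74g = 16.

Step 1: Check solvability.
gcd(50, 74) = 2
Since 2 divides 16, solutions exist.

Step 2: Apply extended Euclidean algorithm to find gcd.
We find integers such that 50*x0 + 74*y0 = 2

Step 3: Scale the particular solution.
Multiply by 16/2 = 8:
h = 24, g = -16

Step 4: Verify.
50*(24) + 74*(-16) = 16 = 16 ✓

h = 24, g = -16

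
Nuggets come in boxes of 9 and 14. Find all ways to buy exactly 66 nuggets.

We need non-negative integers (x, y) with 9x + 14y = 66.
For each x in 0..7, check if 66 - 9x is a non-negative multiple of 14.
No x yields an integer y ≥ 0.

No solution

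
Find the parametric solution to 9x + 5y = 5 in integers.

Step 1: Compute gcd(9, 5) = 1.
Since 1 divides 5, solutions exist.

Step 2: Find a particular solution using extended Euclidean algorithm.
We get x₀ = -5, y₀ = 10.
Check: 9*-5 + 5*10 = 5 = 5 ✓

Step 3: Write the general solution.
x = -5 + (5/1)t = -5 + 5t
y = 10 - (9/1)t = 10 - 9t
for any integer t.

x = -5 + 5t, y = 10 - 9t for integer t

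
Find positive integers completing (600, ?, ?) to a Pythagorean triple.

We need the other leg and hypotenuse such that 600² + x² = c².
Take x = 595, c = 845: 600² + 595² = 360000 + 354025 = 714025 = 845² ✓
Triple: (595, 600, 845)

(595, 600, 845)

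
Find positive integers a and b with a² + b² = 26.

We need to find integers a, b > 0 such that a² + b² = 26.
Trying a = 1: b² = 26 - 1² = 26 - 1 = 25
b = 5
Check: 1² + 5² = 1 + 25 = 26 ✓

26 = 1² + 5²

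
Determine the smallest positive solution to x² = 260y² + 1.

We seek the smallest positive integers (x, y) with x² - 260y² = 1, i.e., x² = 260y² + 1.
Try successive y values:
y = 1: x² = 260·1² + 1 = 261, not a perfect square
y = 2: x² = 260·2² + 1 = 1041, not a perfect square
y = 3: x² = 260·3² + 1 = 2341, not a perfect square
... continuing the search (or via continued fractions) ...
y = 8: x² = 260·8² + 1 = 16641, x = 129 ✓

Verify: 129² - 260·8² = 16641 - 16640 = 1 ✓

x = 129, y = 8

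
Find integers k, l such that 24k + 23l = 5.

Step 1: Check solvability.
gcd(24, 23) = 1
Since 1 divides 5, solutions exist.

Step 2: Apply extended Euclidean algorithm to find gcd.
We find integers such that 24*x0 + 23*y0 = 1

Step 3: Scale the particular solution.
Multiply by 5/1 = 5:
k = 5, l = -5

Step 4: Verify.
24*(5) + 23*(-5) = 5 = 5 ✓

k = 5, l = -5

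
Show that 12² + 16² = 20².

Compute a² + b² = 12² + 16² = 144 + 256 = 400
Compute c² = 20² = 400
Since 400 = 400, confirmed.

Yes, it is a Pythagorean triple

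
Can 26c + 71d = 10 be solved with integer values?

Step 1: Compute gcd(26, 71).
gcd(26, 71) = 1

Step 2: Check divisibility.
Does 1 divide 10? 10 = 1 x 10, so yes.

By the theorem on linear Diophantine equations, 26c + 71d = 10 has integer solutions if and only if gcd(26, 71) divides 10. Since 1 | 10, solutions exist.

Yes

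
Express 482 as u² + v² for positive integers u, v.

We need to find integers u, v > 0 such that u² + v² = 482.
Trying u = 11: v² = 482 - 11² = 482 - 121 = 361
v = 19
Check: 11² + 19² = 121 + 361 = 482 ✓

482 = 11² + 19²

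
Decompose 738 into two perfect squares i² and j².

We need to find integers i, j > 0 such that i² + j² = 738.
Trying i = 3: j² = 738 - 3² = 738 - 9 = 729
j = 27
Check: 3² + 27² = 9 + 729 = 738 ✓

738 = 3² + 27²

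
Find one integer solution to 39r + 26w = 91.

Step 1: Check solvability.
gcd(39, 26) = 13
Since 13 divides 91, solutions exist.

Step 2: Apply extended Euclidean algorithm to find gcd.
We find integers such that 39*x0 + 26*y0 = 13

Step 3: Scale the particular solution.
Multiply by 91/13 = 7:
r = 7, w = -7

Step 4: Verify.
39*(7) + 26*(-7) = 91 = 91 ✓

r = 7, w = -7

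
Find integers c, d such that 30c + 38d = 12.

Step 1: Check solvability.
gcd(30, 38) = 2
Since 2 divides 12, solutions exist.

Step 2: Apply extended Euclidean algorithm to find gcd.
We find integers such that 30*x0 + 38*y0 = 2

Step 3: Scale the particular solution.
Multiply by 12/2 = 6:
c = -30, d = 24

Step 4: Verify.
30*(-30) + 38*(24) = 12 = 12 ✓

c = -30, d = 24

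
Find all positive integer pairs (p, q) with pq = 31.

The positive divisors of 31 are: 1, 31.
Each divisor d gives the pair (d, 31/d):
(1, 31), (31, 1)

(1, 31), (31, 1)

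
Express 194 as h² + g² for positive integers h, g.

We need to find integers h, g > 0 such that h² + g² = 194.
Trying h = 5: g² = 194 - 5² = 194 - 25 = 169
g = 13
Check: 5² + 13² = 25 + 169 = 194 ✓

194 = 5² + 13²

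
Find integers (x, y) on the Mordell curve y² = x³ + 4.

Try small integer x values and check whether x³ + 4 is a perfect square.
x = 0: x³ + 4 = 0³ + 4 = 0 + 4 = 4
Is 4 a perfect square? 2² = 4 ✓
So (x, y) = (0, -2) is a solution.

x = 0, y = -2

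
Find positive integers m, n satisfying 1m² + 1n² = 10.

Try small values of m and check whether (10 - 1m²)/1 is a perfect square.
m = 1: 1·1² = 1, so 1n² = 10 - 1 = 9, giving n² = 9, n = 3.
Check: 1·1² + 1·3² = 1 + 9 = 10 ✓

m = 1, n = 3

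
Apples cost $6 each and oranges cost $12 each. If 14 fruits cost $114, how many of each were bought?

Let a = apples, o = oranges.
a + o = 14
6a + 12o = 114
Substitute o = 14 - a:
6a + 12(14 - a) = 114
(6 - 12)a = 114 - 168
-6a = -54
a = 9, o = 14 - 9 = 5

Apples: 9, Oranges: 5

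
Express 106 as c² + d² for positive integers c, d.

We need to find integers c, d > 0 such that c² + d² = 106.
Trying c = 5: d² = 106 - 5² = 106 - 25 = 81
d = 9
Check: 5² + 9² = 25 + 81 = 106 ✓

106 = 5² + 9²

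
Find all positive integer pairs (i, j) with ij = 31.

The positive divisors of 31 are: 1, 31.
Each divisor d gives the pair (d, 31/d):
(1, 31), (31, 1)

(1, 31), (31, 1)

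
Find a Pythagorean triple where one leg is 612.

We need the other leg and hypotenuse such that 612² + x² = c².
Take x = 759, c = 975: 612² + 759² = 374544 + 576081 = 950625 = 975² ✓
Triple: (759, 612, 975)

(759, 612, 975)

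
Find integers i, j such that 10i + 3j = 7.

Step 1: Check solvability.
gcd(10, 3) = 1
Since 1 divides 7, solutions exist.

Step 2: Apply extended Euclidean algorithm to find gcd.
We find integers such that 10*x0 + 3*y0 = 1

Step 3: Scale the particular solution.
Multiply by 7/1 = 7:
i = 7, j = -21

Step 4: Verify.
10*(7) + 3*(-21) = 7 = 7 ✓

i = 7, j = -21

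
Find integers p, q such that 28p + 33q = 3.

Step 1: Check solvability.
gcd(28, 33) = 1
Since 1 divides 3, solutions exist.

Step 2: Apply extended Euclidean algorithm to find gcd.
We find integers such that 28*x0 + 33*y0 = 1

Step 3: Scale the particular solution.
Multiply by 3/1 = 3:
p = 39, q = -33

Step 4: Verify.
28*(39) + 33*(-33) = 3 = 3 ✓

p = 39, q = -33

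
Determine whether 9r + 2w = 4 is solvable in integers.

Step 1: Compute gcd(9, 2).
gcd(9, 2) = 1

Step 2: Check divisibility.
Does 1 divide 4? 4 = 1 x 4, so yes.

By the theorem on linear Diophantine equations, 9r + 2w = 4 has integer solutions if and only if gcd(9, 2) divides 4. Since 1 | 4, solutions exist.

Yes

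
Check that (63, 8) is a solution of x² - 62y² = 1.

Compute x² = 63² = 3969
Compute 62y² = 62·8² = 62·64 = 3968
x² - 62y² = 3969 - 3968 = 1
Since this equals 1, (63, 8) is a solution.

Yes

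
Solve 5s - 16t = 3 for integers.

Step 1: Check solvability.
gcd(5, 16) = 1
Since 1 divides 3, solutions exist.

Step 2: Apply extended Euclidean algorithm to find gcd.
We find integers such that 5*x0 + 16*y0 = 1

Step 3: Scale the particular solution.
Multiply by 3/1 = 3:
s = -9, t = -3

Step 4: Verify.
5*(-9) - 16*(-3) = 3 = 3 ✓

s = -9, t = -3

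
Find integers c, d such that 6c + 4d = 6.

Step 1: Check solvability.
gcd(6, 4) = 2
Since 2 divides 6, solutions exist.

Step 2: Apply extended Euclidean algorithm to find gcd.
We find integers such that 6*x0 + 4*y0 = 2

Step 3: Scale the particular solution.
Multiply by 6/2 = 3:
c = 3, d = -3

Step 4: Verify.
6*(3) + 4*(-3) = 6 = 6 ✓

c = 3, d = -3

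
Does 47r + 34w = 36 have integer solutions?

Step 1: Compute gcd(47, 34).
gcd(47, 34) = 1

Step 2: Check divisibility.
Does 1 divide 36? 36 = 1 x 36, so yes.

By the theorem on linear Diophantine equations, 47r + 34w = 36 has integer solutions if and only if gcd(47, 34) divides 36. Since 1 | 36, solutions exist.

Yes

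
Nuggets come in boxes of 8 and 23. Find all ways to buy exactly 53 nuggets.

We need non-negative integers (x, y) with 8x + 23y = 53.
For each x in 0..6, check if 53 - 8x is a non-negative multiple of 23.
No x yields an integer y ≥ 0.

No solution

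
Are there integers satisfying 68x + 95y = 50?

Step 1: Compute gcd(68, 95).
gcd(68, 95) = 1

Step 2: Check divisibility.
Does 1 divide 50? 50 = 1 x 50, so yes.

By the theorem on linear Diophantine equations, 68x + 95y = 50 has integer solutions if and only if gcd(68, 95) divides 50. Since 1 | 50, solutions exist.

Yes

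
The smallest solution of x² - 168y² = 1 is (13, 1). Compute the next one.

Solutions to x² - Dy² = 1 are generated by powers of (x₀ + y₀√D).
The next solution satisfies x₁ + y₁√168 = (x₀ + y₀√168)², giving:
x₁ = x₀² + 168y₀² = 13² + 168·1² = 169 + 168 = 337
y₁ = 2x₀y₀ = 2·13·1 = 26

Verify: 337² - 168·26² = 113569 - 113568 = 1 ✓

x = 337, y = 26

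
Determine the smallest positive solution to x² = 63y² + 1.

We seek the smallest positive integers (x, y) with x² - 63y² = 1, i.e., x² = 63y² + 1.
Try successive y values:
y = 1: x² = 63·1² + 1 = 64, x = 8 ✓

Verify: 8² - 63·1² = 64 - 63 = 1 ✓

x = 8, y = 1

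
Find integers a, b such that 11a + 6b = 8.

Step 1: Check solvability.
gcd(11, 6) = 1
Since 1 divides 8, solutions exist.

Step 2: Apply extended Euclidean algorithm to find gcd.
We find integers such that 11*x0 + 6*y0 = 1

Step 3: Scale the particular solution.
Multiply by 8/1 = 8:
a = -8, b = 16

Step 4: Verify.
11*(-8) + 6*(16) = 8 = 8 ✓

a = -8, b = 16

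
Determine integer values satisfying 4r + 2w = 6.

Step 1: Check solvability.
gcd(4, 2) = 2
Since 2 divides 6, solutions exist.

Step 2: Apply extended Euclidean algorithm to find gcd.
We find integers such that 4*x0 + 2*y0 = 2

Step 3: Scale the particular solution.
Multiply by 6/2 = 3:
r = 0, w = 3

Step 4: Verify.
4*(0) + 2*(3) = 6 = 6 ✓

r = 0, w = 3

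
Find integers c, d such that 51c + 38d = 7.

Step 1: Check solvability.
gcd(51, 38) = 1
Since 1 divides 7, solutions exist.

Step 2: Apply extended Euclidean algorithm to find gcd.
We find integers such that 51*x0 + 38*y0 = 1

Step 3: Scale the particular solution.
Multiply by 7/1 = 7:
c = 21, d = -28

Step 4: Verify.
51*(21) + 38*(-28) = 7 = 7 ✓

c = 21, d = -28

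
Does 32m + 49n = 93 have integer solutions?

Step 1: Compute gcd(32, 49).
gcd(32, 49) = 1

Step 2: Check divisibility.
Does 1 divide 93? 93 = 1 x 93, so yes.

By the theorem on linear Diophantine equations, 32m + 49n = 93 has integer solutions if and only if gcd(32, 49) divides 93. Since 1 | 93, solutions exist.

Yes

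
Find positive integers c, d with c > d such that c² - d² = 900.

Factor: c² - d² = (c+d)(c-d) = 900.
We need two factors of 900 with the same parity.
Use c+d = 450 and c-d = 2 (product 450·2 = 900).
Adding: 2c = 452, so c = 226.
Subtracting: 2d = 448, so d = 224.
Check: 226² - 224² = 51076 - 50176 = 900 ✓

c = 226, d = 224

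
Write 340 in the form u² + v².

We need to find integers u, v > 0 such that u² + v² = 340.
Trying u = 4: v² = 340 - 4² = 340 - 16 = 324
v = 18
Check: 4² + 18² = 16 + 324 = 340 ✓

340 = 4² + 18²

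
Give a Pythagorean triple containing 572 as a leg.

We need the other leg and hypotenuse such that 572² + x² = c².
Take x = 555, c = 797: 572² + 555² = 327184 + 308025 = 635209 = 797² ✓
Triple: (555, 572, 797)

(555, 572, 797)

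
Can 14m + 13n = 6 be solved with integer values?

Step 1: Compute gcd(14, 13).
gcd(14, 13) = 1

Step 2: Check divisibility.
Does 1 divide 6? 6 = 1 x 6, so yes.

By the theorem on linear Diophantine equations, 14m + 13n = 6 has integer solutions if and only if gcd(14, 13) divides 6. Since 1 | 6, solutions exist.

Yes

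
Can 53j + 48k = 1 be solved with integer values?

Step 1: Compute gcd(53, 48).
gcd(53, 48) = 1

Step 2: Check divisibility.
Does 1 divide 1? 1 = 1 x 1, so yes.

By the theorem on linear Diophantine equations, 53j + 48k = 1 has integer solutions if and only if gcd(53, 48) divides 1. Since 1 | 1, solutions exist.

Yes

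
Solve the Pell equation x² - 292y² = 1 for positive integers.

We seek the smallest positive integers (x, y) with x² - 292y² = 1, i.e., x² = 292y² + 1.
Try successive y values:
y = 1: x² = 292·1² + 1 = 293, not a perfect square
y = 2: x² = 292·2² + 1 = 1169, not a perfect square
y = 3: x² = 292·3² + 1 = 2629, not a perfect square
... continuing the search (or via continued fractions) ...
y = 133500: x² = 292·133500² + 1 = 5204097000001, x = 2281249 ✓

Verify: 2281249² - 292·133500² = 5204097000001 - 5204097000000 = 1 ✓

x = 2281249, y = 133500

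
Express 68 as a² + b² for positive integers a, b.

We need to find integers a, b > 0 such that a² + b² = 68.
Trying a = 2: b² = 68 - 2² = 68 - 4 = 64
b = 8
Check: 2² + 8² = 4 + 64 = 68 ✓

68 = 2² + 8²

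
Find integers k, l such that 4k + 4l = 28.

Step 1: Check solvability.
gcd(4, 4) = 4
Since 4 divides 28, solutions exist.

Step 2: Apply extended Euclidean algorithm to find gcd.
We find integers such that 4*x0 + 4*y0 = 4

Step 3: Scale the particular solution.
Multiply by 28/4 = 7:
k = 0, l = 7

Step 4: Verify.
4*(0) + 4*(7) = 28 = 28 ✓

k = 0, l = 7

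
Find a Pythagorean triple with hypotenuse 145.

We need a² + b² = 145² = 21025.
Trying: 143² + 24² = 20449 + 576 = 21025 ✓

(143, 24, 145)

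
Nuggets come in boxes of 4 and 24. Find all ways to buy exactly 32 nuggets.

We need non-negative integers (x, y) with 4x + 24y = 32.
For each x in 0..8, check if 32 - 4x is a non-negative multiple of 24.
x = 2: 24y = 24, y = 1 ✓
x = 8: 24y = 0, y = 0 ✓

(2 boxes of 4, 1 boxes of 24), (8 boxes of 4, 0 boxes of 24)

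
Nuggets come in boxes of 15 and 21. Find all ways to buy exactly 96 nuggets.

We need non-negative integers (x, y) with 15x + 21y = 96.
For each x in 0..6, check if 96 - 15x is a non-negative multiple of 21.
x = 5: 21y = 21, y = 1 ✓

(5 boxes of 15, 1 boxes of 21)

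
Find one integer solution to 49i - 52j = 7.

Step 1: Check solvability.
gcd(49, 52) = 1
Since 1 divides 7, solutions exist.

Step 2: Apply extended Euclidean algorithm to find gcd.
We find integers such that 49*x0 + 52*y0 = 1

Step 3: Scale the particular solution.
Multiply by 7/1 = 7:
i = 119, j = 112

Step 4: Verify.
49*(119) - 52*(112) = 7 = 7 ✓

i = 119, j = 112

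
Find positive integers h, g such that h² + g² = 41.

Search for h with 41 - h² a perfect square.
h = 4: 41 - 4² = 41 - 16 = 25 = 5² ✓
So h = 4, g = 5.

h = 4, g = 5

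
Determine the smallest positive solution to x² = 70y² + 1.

We seek the smallest positive integers (x, y) with x² - 70y² = 1, i.e., x² = 70y² + 1.
Try successive y values:
y = 1: x² = 70·1² + 1 = 71, not a perfect square
y = 2: x² = 70·2² + 1 = 281, not a perfect square
y = 3: x² = 70·3² + 1 = 631, not a perfect square
... continuing the search (or via continued fractions) ...
y = 30: x² = 70·30² + 1 = 63001, x = 251 ✓

Verify: 251² - 70·30² = 63001 - 63000 = 1 ✓

x = 251, y = 30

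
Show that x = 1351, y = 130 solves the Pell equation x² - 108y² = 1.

Compute x² = 1351² = 1825201
Compute 108y² = 108·130² = 108·16900 = 1825200
x² - 108y² = 1825201 - 1825200 = 1
Since this equals 1, (1351, 130) is a solution.

Yes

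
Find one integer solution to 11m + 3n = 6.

Step 1: Check solvability.
gcd(11, 3) = 1
Since 1 divides 6, solutions exist.

Step 2: Apply extended Euclidean algorithm to find gcd.
We find integers such that 11*x0 + 3*y0 = 1

Step 3: Scale the particular solution.
Multiply by 6/1 = 6:
m = -6, n = 24

Step 4: Verify.
11*(-6) + 3*(24) = 6 = 6 ✓

m = -6, n = 24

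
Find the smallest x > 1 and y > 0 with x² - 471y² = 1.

We seek the smallest positive integers (x, y) with x² - 471y² = 1, i.e., x² = 471y² + 1.
Try successive y values:
y = 1: x² = 471·1² + 1 = 472, not a perfect square
y = 2: x² = 471·2² + 1 = 1885, not a perfect square
y = 3: x² = 471·3² + 1 = 4240, not a perfect square
... continuing the search (or via continued fractions) ...
y = 361188: x² = 471·361188² + 1 = 61445139303025, x = 7838695 ✓

Verify: 7838695² - 471·361188² = 61445139303025 - 61445139303024 = 1 ✓

x = 7838695, y = 361188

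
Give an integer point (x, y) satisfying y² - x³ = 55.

Try small integer x values and check whether x³ + 55 is a perfect square.
x = 9: x³ + 55 = 9³ + 55 = 729 + 55 = 784
Is 784 a perfect square? 28² = 784 ✓
So (x, y) = (9, -28) is a solution.

x = 9, y = -28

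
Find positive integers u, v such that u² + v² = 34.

Search for u with 34 - u² a perfect square.
u = 3: 34 - 3² = 34 - 9 = 25 = 5² ✓
So u = 3, v = 5.

u = 3, v = 5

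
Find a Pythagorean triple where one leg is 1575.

We need the other leg and hypotenuse such that 1575² + x² = c².
Take x = 2860, c = 3265: 1575² + 2860² = 2480625 + 8179600 = 10660225 = 3265² ✓
Triple: (1575, 2860, 3265)

(1575, 2860, 3265)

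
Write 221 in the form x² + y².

We need to find integers x, y > 0 such that x² + y² = 221.
Trying x = 5: y² = 221 - 5² = 221 - 25 = 196
y = 14
Check: 5² + 14² = 25 + 196 = 221 ✓

221 = 5² + 14²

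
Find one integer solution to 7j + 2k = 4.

Step 1: Check solvability.
gcd(7, 2) = 1
Since 1 divides 4, solutions exist.

Step 2: Apply extended Euclidean algorithm to find gcd.
We find integers such that 7*x0 + 2*y0 = 1

Step 3: Scale the particular solution.
Multiply by 4/1 = 4:
j = 4, k = -12

Step 4: Verify.
7*(4) + 2*(-12) = 4 = 4 ✓

j = 4, k = -12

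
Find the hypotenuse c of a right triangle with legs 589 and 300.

c² = a² + b² = 589² + 300² = 346921 + 90000 = 436921
c = sqrt(436921) = 661

661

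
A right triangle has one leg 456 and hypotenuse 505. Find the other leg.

a² = c² - b² = 255025 - 207936 = 47089
a = 217

217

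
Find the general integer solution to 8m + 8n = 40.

Step 1: Compute gcd(8, 8) = 8.
Since 8 divides 40, solutions exist.

Step 2: Find a particular solution using extended Euclidean algorithm.
We get m₀ = 0, n₀ = 5.
Check: 8*0 + 8*5 = 40 = 40 ✓

Step 3: Write the general solution.
m = 0 + (8/8)t = 0 + 1t
n = 5 - (8/8)t = 5 - 1t
for any integer t.

m = 0 + 1t, n = 5 - 1t for integer t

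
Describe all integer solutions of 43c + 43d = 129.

Step 1: Compute gcd(43, 43) = 43.
Since 43 divides 129, solutions exist.

Step 2: Find a particular solution using extended Euclidean algorithm.
We get c₀ = 0, d₀ = 3.
Check: 43*0 + 43*3 = 129 = 129 ✓

Step 3: Write the general solution.
c = 0 + (43/43)t = 0 + 1t
d = 3 - (43/43)t = 3 - 1t
for any integer t.

c = 0 + 1t, d = 3 - 1t for integer t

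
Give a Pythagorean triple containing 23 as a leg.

We need the other leg and hypotenuse such that 23² + x² = c².
Take x = 264, c = 265: 23² + 264² = 529 + 69696 = 70225 = 265² ✓
Triple: (23, 264, 265)

(23, 264, 265)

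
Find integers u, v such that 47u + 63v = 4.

Step 1: Check solvability.
gcd(47, 63) = 1
Since 1 divides 4, solutions exist.

Step 2: Apply extended Euclidean algorithm to find gcd.
We find integers such that 47*x0 + 63*y0 = 1

Step 3: Scale the particular solution.
Multiply by 4/1 = 4:
u = -16, v = 12

Step 4: Verify.
47*(-16) + 63*(12) = 4 = 4 ✓

u = -16, v = 12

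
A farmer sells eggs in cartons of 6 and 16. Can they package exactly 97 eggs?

We need non-negative a, b with 6a + 16b = 97.
gcd(6, 16) = 2, and 2 does not divide 97.
No integer solutions exist.

No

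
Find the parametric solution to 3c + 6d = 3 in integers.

Step 1: Compute gcd(3, 6) = 3.
Since 3 divides 3, solutions exist.

Step 2: Find a particular solution using extended Euclidean algorithm.
We get c₀ = 1, d₀ = 0.
Check: 3*1 + 6*0 = 3 = 3 ✓

Step 3: Write the general solution.
c = 1 + (6/3)t = 1 + 2t
d = 0 - (3/3)t = 0 - 1t
for any integer t.

c = 1 + 2t, d = 0 - 1t for integer t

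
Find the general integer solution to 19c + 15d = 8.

Step 1: Compute gcd(19, 15) = 1.
Since 1 divides 8, solutions exist.

Step 2: Find a particular solution using extended Euclidean algorithm.
We get c₀ = 32, d₀ = -40.
Check: 19*32 + 15*-40 = 8 = 8 ✓

Step 3: Write the general solution.
c = 32 + (15/1)t = 32 + 15t
d = -40 - (19/1)t = -40 - 19t
for any integer t.

c = 32 + 15t, d = -40 - 19t for integer t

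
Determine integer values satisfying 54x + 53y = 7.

Step 1: Check solvability.
gcd(54, 53) = 1
Since 1 divides 7, solutions exist.

Step 2: Apply extended Euclidean algorithm to find gcd.
We find integers such that 54*x0 + 53*y0 = 1

Step 3: Scale the particular solution.
Multiply by 7/1 = 7:
x = 7, y = -7

Step 4: Verify.
54*(7) + 53*(-7) = 7 = 7 ✓

x = 7, y = -7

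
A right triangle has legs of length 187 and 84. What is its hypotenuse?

c² = a² + b² = 187² + 84² = 34969 + 7056 = 42025
c = 205

205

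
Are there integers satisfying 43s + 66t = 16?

Step 1: Compute gcd(43, 66).
gcd(43, 66) = 1

Step 2: Check divisibility.
Does 1 divide 16? 16 = 1 x 16, so yes.

By the theorem on linear Diophantine equations, 43s + 66t = 16 has integer solutions if and only if gcd(43, 66) divides 16. Since 1 | 16, solutions exist.

Yes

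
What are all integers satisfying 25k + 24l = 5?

Step 1: Compute gcd(25, 24) = 1.
Since 1 divides 5, solutions exist.

Step 2: Find a particular solution using extended Euclidean algorithm.
We get k₀ = 5, l₀ = -5.
Check: 25*5 + 24*-5 = 5 = 5 ✓

Step 3: Write the general solution.
k = 5 + (24/1)t = 5 + 24t
l = -5 - (25/1)t = -5 - 25t
for any integer t.

k = 5 + 24t, l = -5 - 25t for integer t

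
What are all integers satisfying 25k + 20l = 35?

Step 1: Compute gcd(25, 20) = 5.
Since 5 divides 35, solutions exist.

Step 2: Find a particular solution using extended Euclidean algorithm.
We get k₀ = 7, l₀ = -7.
Check: 25*7 + 20*-7 = 35 = 35 ✓

Step 3: Write the general solution.
k = 7 + (20/5)t = 7 + 4t
l = -7 - (25/5)t = -7 - 5t
for any integer t.

k = 7 + 4t, l = -7 - 5t for integer t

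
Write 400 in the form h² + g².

We need to find integers h, g > 0 such that h² + g² = 400.
Trying h = 12: g² = 400 - 12² = 400 - 144 = 256
g = 16
Check: 12² + 16² = 144 + 256 = 400 ✓

400 = 12² + 16²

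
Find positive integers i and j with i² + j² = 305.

We need to find integers i, j > 0 such that i² + j² = 305.
Trying i = 4: j² = 305 - 4² = 305 - 16 = 289
j = 17
Check: 4² + 17² = 16 + 289 = 305 ✓

305 = 4² + 17²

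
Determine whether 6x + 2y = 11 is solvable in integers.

Step 1: Compute gcd(6, 2).
gcd(6, 2) = 2

Step 2: Check divisibility.
Does 2 divide 11? 11 = 2 x 5 + 1, so no.

By the theorem on linear Diophantine equations, 6x + 2y = 11 has integer solutions if and only if gcd(6, 2) divides 11. Since 2 does not divide 11, no solutions exist.

No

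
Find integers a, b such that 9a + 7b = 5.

Step 1: Check solvability.
gcd(9, 7) = 1
Since 1 divides 5, solutions exist.

Step 2: Apply extended Euclidean algorithm to find gcd.
We find integers such that 9*x0 + 7*y0 = 1

Step 3: Scale the particular solution.
Multiply by 5/1 = 5:
a = -15, b = 20

Step 4: Verify.
9*(-15) + 7*(20) = 5 = 5 ✓

a = -15, b = 20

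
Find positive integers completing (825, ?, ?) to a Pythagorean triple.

We need the other leg and hypotenuse such that 825² + x² = c².
Take x = 232, c = 857: 825² + 232² = 680625 + 53824 = 734449 = 857² ✓
Triple: (825, 232, 857)

(825, 232, 857)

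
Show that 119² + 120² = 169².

Compute a² + b²:
119² + 120² = 14161 + 14400 = 28561
Compute c²:
169² = 28561
Since 28561 = 28561, it is a Pythagorean triple.

Yes, it is a Pythagorean triple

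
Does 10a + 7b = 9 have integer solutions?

Step 1: Compute gcd(10, 7).
gcd(10, 7) = 1

Step 2: Check divisibility.
Does 1 divide 9? 9 = 1 x 9, so yes.

By the theorem on linear Diophantine equations, 10a + 7b = 9 has integer solutions if and only if gcd(10, 7) divides 9. Since 1 | 9, solutions exist.

Yes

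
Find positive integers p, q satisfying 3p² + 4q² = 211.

Try small values of p and check whether (211 - 3p²)/4 is a perfect square.
p = 7: 3·7² = 147, so 4q² = 211 - 147 = 64, giving q² = 16, q = 4.
Check: 3·7² + 4·4² = 147 + 64 = 211 ✓

p = 7, q = 4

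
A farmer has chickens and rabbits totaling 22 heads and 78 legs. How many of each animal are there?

Let c = chickens, r = rabbits.
Heads: c + r = 22
Legs: 2c + 4r = 78
From the first equation, c = 22 - r. Substitute:
2(22 - r) + 4r = 78
44 + 2r = 78
r = (78 - 44)/2 = 17
c = 22 - 17 = 5

Chickens: 5, Rabbits: 17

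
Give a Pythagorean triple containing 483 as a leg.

We need the other leg and hypotenuse such that 483² + x² = c².
Take x = 44, c = 485: 483² + 44² = 233289 + 1936 = 235225 = 485² ✓
Triple: (483, 44, 485)

(483, 44, 485)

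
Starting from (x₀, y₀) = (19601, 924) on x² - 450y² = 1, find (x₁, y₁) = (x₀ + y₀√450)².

Solutions to x² - Dy² = 1 are generated by powers of (x₀ + y₀√D).
The next solution satisfies x₁ + y₁√450 = (x₀ + y₀√450)², giving:
x₁ = x₀² + 450y₀² = 19601² + 450·924² = 384199201 + 384199200 = 768398401
y₁ = 2x₀y₀ = 2·19601·924 = 36222648

Verify: 768398401² - 450·36222648² = 590436102659356801 - 590436102659356800 = 1 ✓

x = 768398401, y = 36222648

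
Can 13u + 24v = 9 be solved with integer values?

Step 1: Compute gcd(13, 24).
gcd(13, 24) = 1

Step 2: Check divisibility.
Does 1 divide 9? 9 = 1 x 9, so yes.

By the theorem on linear Diophantine equations, 13u + 24v = 9 has integer solutions if and only if gcd(13, 24) divides 9. Since 1 | 9, solutions exist.

Yes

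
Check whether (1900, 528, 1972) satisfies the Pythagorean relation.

Compute a² + b²:
1900² + 528² = 3610000 + 278784 = 3888784
Compute c²:
1972² = 3888784
Since 3888784 = 3888784, it is a Pythagorean triple.

Yes, it is a Pythagorean triple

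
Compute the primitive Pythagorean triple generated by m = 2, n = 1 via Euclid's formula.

a = m² - n² = 2² - 1² = 4 - 1 = 3
b = 2mn = 2·2·1 = 4
c = m² + n² = 4 + 1 = 5
Verify: 3² + 4² = 9 + 16 = 25 = 5² ✓

(3, 4, 5)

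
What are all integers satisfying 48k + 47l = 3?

Step 1: Compute gcd(48, 47) = 1.
Since 1 divides 3, solutions exist.

Step 2: Find a particular solution using extended Euclidean algorithm.
We get k₀ = 3, l₀ = -3.
Check: 48*3 + 47*-3 = 3 = 3 ✓

Step 3: Write the general solution.
k = 3 + (47/1)t = 3 + 47t
l = -3 - (48/1)t = -3 - 48t
for any integer t.

k = 3 + 47t, l = -3 - 48t for integer t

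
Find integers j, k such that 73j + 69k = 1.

Step 1: Check solvability.
gcd(73, 69) = 1
Since 1 divides 1, solutions exist.

Step 2: Apply extended Euclidean algorithm to find gcd.
We find integers such that 73*x0 + 69*y0 = 1

Step 3: Scale the particular solution.
Multiply by 1/1 = 1:
j = -17, k = 18

Step 4: Verify.
73*(-17) + 69*(18) = 1 = 1 ✓

j = -17, k = 18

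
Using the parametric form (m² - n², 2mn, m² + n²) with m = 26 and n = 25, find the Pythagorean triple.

a = m² - n² = 26² - 25² = 676 - 625 = 51
b = 2mn = 2·26·25 = 1300
c = m² + n² = 676 + 625 = 1301
Verify: 51² + 1300² = 2601 + 1690000 = 1692601 = 1301² ✓

(51, 1300, 1301)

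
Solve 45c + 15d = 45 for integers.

Step 1: Check solvability.
gcd(45, 15) = 15
Since 15 divides 45, solutions exist.

Step 2: Apply extended Euclidean algorithm to find gcd.
We find integers such that 45*x0 + 15*y0 = 15

Step 3: Scale the particular solution.
Multiply by 45/15 = 3:
c = 0, d = 3

Step 4: Verify.
45*(0) + 15*(3) = 45 = 45 ✓

c = 0, d = 3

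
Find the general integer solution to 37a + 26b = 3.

Step 1: Compute gcd(37, 26) = 1.
Since 1 divides 3, solutions exist.

Step 2: Find a particular solution using extended Euclidean algorithm.
We get a₀ = -21, b₀ = 30.
Check: 37*-21 + 26*30 = 3 = 3 ✓

Step 3: Write the general solution.
a = -21 + (26/1)t = -21 + 26t
b = 30 - (37/1)t = 30 - 37t
for any integer t.

a = -21 + 26t, b = 30 - 37t for integer t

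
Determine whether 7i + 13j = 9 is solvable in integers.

Step 1: Compute gcd(7, 13).
gcd(7, 13) = 1

Step 2: Check divisibility.
Does 1 divide 9? 9 = 1 x 9, so yes.

By the theorem on linear Diophantine equations, 7i + 13j = 9 has integer solutions if and only if gcd(7, 13) divides 9. Since 1 | 9, solutions exist.

Yes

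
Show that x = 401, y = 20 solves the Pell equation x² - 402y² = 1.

Compute x² = 401² = 160801
Compute 402y² = 402·20² = 402·400 = 160800
x² - 402y² = 160801 - 160800 = 1
Since this equals 1, (401, 20) is a solution.

Yes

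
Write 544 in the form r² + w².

We need to find integers r, w > 0 such that r² + w² = 544.
Trying r = 12: w² = 544 - 12² = 544 - 144 = 400
w = 20
Check: 12² + 20² = 144 + 400 = 544 ✓

544 = 12² + 20²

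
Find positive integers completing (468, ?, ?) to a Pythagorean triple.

We need the other leg and hypotenuse such that 468² + x² = c².
Take x = 595, c = 757: 468² + 595² = 219024 + 354025 = 573049 = 757² ✓
Triple: (595, 468, 757)

(595, 468, 757)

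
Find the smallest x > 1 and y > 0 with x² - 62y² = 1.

We seek the smallest positive integers (x, y) with x² - 62y² = 1, i.e., x² = 62y² + 1.
Try successive y values:
y = 1: x² = 62·1² + 1 = 63, not a perfect square
y = 2: x² = 62·2² + 1 = 249, not a perfect square
y = 3: x² = 62·3² + 1 = 559, not a perfect square
... continuing the search (or via continued fractions) ...
y = 8: x² = 62·8² + 1 = 3969, x = 63 ✓

Verify: 63² - 62·8² = 3969 - 3968 = 1 ✓

x = 63, y = 8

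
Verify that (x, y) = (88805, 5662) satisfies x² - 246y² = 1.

Compute x² = 88805² = 7886328025
Compute 246y² = 246·5662² = 246·32058244 = 7886328024
x² - 246y² = 7886328025 - 7886328024 = 1
Since this equals 1, (88805, 5662) is a solution.

Yes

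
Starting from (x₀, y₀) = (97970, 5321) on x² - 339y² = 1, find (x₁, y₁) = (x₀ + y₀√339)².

Solutions to x² - Dy² = 1 are generated by powers of (x₀ + y₀√D).
The next solution satisfies x₁ + y₁√339 = (x₀ + y₀√339)², giving:
x₁ = x₀² + 339y₀² = 97970² + 339·5321² = 9598120900 + 9598120899 = 19196241799
y₁ = 2x₀y₀ = 2·97970·5321 = 1042596740

Verify: 19196241799² - 339·1042596740² = 368495699205674756401 - 368495699205674756400 = 1 ✓

x = 19196241799, y = 1042596740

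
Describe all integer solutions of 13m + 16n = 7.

Step 1: Compute gcd(13, 16) = 1.
Since 1 divides 7, solutions exist.

Step 2: Find a particular solution using extended Euclidean algorithm.
We get m₀ = 35, n₀ = -28.
Check: 13*35 + 16*-28 = 7 = 7 ✓

Step 3: Write the general solution.
m = 35 + (16/1)t = 35 + 16t
n = -28 - (13/1)t = -28 - 13t
for any integer t.

m = 35 + 16t, n = -28 - 13t for integer t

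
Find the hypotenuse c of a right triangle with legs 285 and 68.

c² = a² + b² = 285² + 68² = 81225 + 4624 = 85849
c = sqrt(85849) = 293

293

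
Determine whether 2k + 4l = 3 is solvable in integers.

Step 1: Compute gcd(2, 4).
gcd(2, 4) = 2

Step 2: Check divisibility.
Does 2 divide 3? 3 = 2 x 1 + 1, so no.

By the theorem on linear Diophantine equations, 2k + 4l = 3 has integer solutions if and only if gcd(2, 4) divides 3. Since 2 does not divide 3, no solutions exist.

No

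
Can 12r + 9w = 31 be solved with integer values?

Step 1: Compute gcd(12, 9).
gcd(12, 9) = 3

Step 2: Check divisibility.
Does 3 divide 31? 31 = 3 x 10 + 1, so no.

By the theorem on linear Diophantine equations, 12r + 9w = 31 has integer solutions if and only if gcd(12, 9) divides 31. Since 3 does not divide 31, no solutions exist.

No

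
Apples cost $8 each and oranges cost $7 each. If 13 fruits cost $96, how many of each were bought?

Let a = apples, o = oranges.
a + o = 13
8a + 7o = 96
Substitute o = 13 - a:
8a + 7(13 - a) = 96
(8 - 7)a = 96 - 91
1a = 5
a = 5, o = 13 - 5 = 8

Apples: 5, Oranges: 8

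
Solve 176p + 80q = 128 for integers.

Step 1: Check solvability.
gcd(176, 80) = 16
Since 16 divides 128, solutions exist.

Step 2: Apply extended Euclidean algorithm to find gcd.
We find integers such that 176*x0 + 80*y0 = 16

Step 3: Scale the particular solution.
Multiply by 128/16 = 8:
p = 8, q = -16

Step 4: Verify.
176*(8) + 80*(-16) = 128 = 128 ✓

p = 8, q = -16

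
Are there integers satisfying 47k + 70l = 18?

Step 1: Compute gcd(47, 70).
gcd(47, 70) = 1

Step 2: Check divisibility.
Does 1 divide 18? 18 = 1 x 18, so yes.

By the theorem on linear Diophantine equations, 47k + 70l = 18 has integer solutions if and only if gcd(47, 70) divides 18. Since 1 | 18, solutions exist.

Yes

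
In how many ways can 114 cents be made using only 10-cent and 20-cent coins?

We need non-negative integers (x, y) with 10x + 20y = 114.
For each x from 0 to 11, check if (114 - 10x) is a non-negative multiple of 20.
Solutions (x, y): none
Count: 0

0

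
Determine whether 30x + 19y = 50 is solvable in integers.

Step 1: Compute gcd(30, 19).
gcd(30, 19) = 1

Step 2: Check divisibility.
Does 1 divide 50? 50 = 1 x 50, so yes.

By the theorem on linear Diophantine equations, 30x + 19y = 50 has integer solutions if and only if gcd(30, 19) divides 50. Since 1 | 50, solutions exist.

Yes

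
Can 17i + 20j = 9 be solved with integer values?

Step 1: Compute gcd(17, 20).
gcd(17, 20) = 1

Step 2: Check divisibility.
Does 1 divide 9? 9 = 1 x 9, so yes.

By the theorem on linear Diophantine equations, 17i + 20j = 9 has integer solutions if and only if gcd(17, 20) divides 9. Since 1 | 9, solutions exist.

Yes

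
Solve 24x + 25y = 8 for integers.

Step 1: Check solvability.
gcd(24, 25) = 1
Since 1 divides 8, solutions exist.

Step 2: Apply extended Euclidean algorithm to find gcd.
We find integers such that 24*x0 + 25*y0 = 1

Step 3: Scale the particular solution.
Multiply by 8/1 = 8:
x = -8, y = 8

Step 4: Verify.
24*(-8) + 25*(8) = 8 = 8 ✓

x = -8, y = 8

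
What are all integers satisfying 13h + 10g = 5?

Step 1: Compute gcd(13, 10) = 1.
Since 1 divides 5, solutions exist.

Step 2: Find a particular solution using extended Euclidean algorithm.
We get h₀ = -15, g₀ = 20.
Check: 13*-15 + 10*20 = 5 = 5 ✓

Step 3: Write the general solution.
h = -15 + (10/1)t = -15 + 10t
g = 20 - (13/1)t = 20 - 13t
for any integer t.

h = -15 + 10t, g = 20 - 13t for integer t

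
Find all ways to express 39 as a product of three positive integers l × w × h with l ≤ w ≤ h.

Iterate l from 1 to ⌊39^(1/3)⌋. For each l dividing 39, iterate w ≥ l with w dividing 39/l, and set h = 39/(l·w).
Triples found (2): (1×1×39), (1×3×13)

(1×1×39), (1×3×13)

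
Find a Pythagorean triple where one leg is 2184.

We need the other leg and hypotenuse such that 2184² + x² = c².
Take x = 175, c = 2191: 2184² + 175² = 4769856 + 30625 = 4800481 = 2191² ✓
Triple: (175, 2184, 2191)

(175, 2184, 2191)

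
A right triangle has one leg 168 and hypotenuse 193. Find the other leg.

a² = c² - b² = 37249 - 28224 = 9025
a = 95

95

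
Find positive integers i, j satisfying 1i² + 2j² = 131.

Try small values of i and check whether (131 - 1i²)/2 is a perfect square.
i = 9: 1·9² = 81, so 2j² = 131 - 81 = 50, giving j² = 25, j = 5.
Check: 1·9² + 2·5² = 81 + 50 = 131 ✓

i = 9, j = 5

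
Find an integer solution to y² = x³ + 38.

Try small integer x values and check whether x³ + 38 is a perfect square.
x = 11: x³ + 38 = 11³ + 38 = 1331 + 38 = 1369
Is 1369 a perfect square? 37² = 1369 ✓
So (x, y) = (11, 37) is a solution.

x = 11, y = 37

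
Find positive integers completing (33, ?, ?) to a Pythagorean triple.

We need the other leg and hypotenuse such that 33² + x² = c².
Take x = 56, c = 65: 33² + 56² = 1089 + 3136 = 4225 = 65² ✓
Triple: (33, 56, 65)

(33, 56, 65)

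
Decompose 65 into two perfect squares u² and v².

We need to find integers u, v > 0 such that u² + v² = 65.
Trying u = 1: v² = 65 - 1² = 65 - 1 = 64
v = 8
Check: 1² + 8² = 1 + 64 = 65 ✓

65 = 1² + 8²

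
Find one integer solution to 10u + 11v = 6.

Step 1: Check solvability.
gcd(10, 11) = 1
Since 1 divides 6, solutions exist.

Step 2: Apply extended Euclidean algorithm to find gcd.
We find integers such that 10*x0 + 11*y0 = 1

Step 3: Scale the particular solution.
Multiply by 6/1 = 6:
u = -6, v = 6

Step 4: Verify.
10*(-6) + 11*(6) = 6 = 6 ✓

u = -6, v = 6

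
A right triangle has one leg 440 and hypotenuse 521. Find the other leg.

a² = c² - b² = 271441 - 193600 = 77841
a = 279

279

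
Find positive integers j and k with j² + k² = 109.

We need to find integers j, k > 0 such that j² + k² = 109.
Trying j = 3: k² = 109 - 3² = 109 - 9 = 100
k = 10
Check: 3² + 10² = 9 + 100 = 109 ✓

109 = 3² + 10²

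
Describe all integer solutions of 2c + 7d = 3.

Step 1: Compute gcd(2, 7) = 1.
Since 1 divides 3, solutions exist.

Step 2: Find a particular solution using extended Euclidean algorithm.
We get c₀ = -9, d₀ = 3.
Check: 2*-9 + 7*3 = 3 = 3 ✓

Step 3: Write the general solution.
c = -9 + (7/1)t = -9 + 7t
d = 3 - (2/1)t = 3 - 2t
for any integer t.

c = -9 + 7t, d = 3 - 2t for integer t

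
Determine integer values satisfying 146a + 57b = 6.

Step 1: Check solvability.
gcd(146, 57) = 1
Since 1 divides 6, solutions exist.

Step 2: Apply extended Euclidean algorithm to find gcd.
We find integers such that 146*x0 + 57*y0 = 1

Step 3: Scale the particular solution.
Multiply by 6/1 = 6:
a = -96, b = 246

Step 4: Verify.
146*(-96) + 57*(246) = 6 = 6 ✓

a = -96, b = 246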